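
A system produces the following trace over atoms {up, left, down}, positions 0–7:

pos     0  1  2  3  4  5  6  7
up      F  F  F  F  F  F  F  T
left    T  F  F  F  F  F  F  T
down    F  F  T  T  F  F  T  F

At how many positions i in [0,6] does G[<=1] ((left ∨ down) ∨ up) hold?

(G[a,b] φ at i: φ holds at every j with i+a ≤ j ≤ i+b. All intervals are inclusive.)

2

Evaluate at each i in [0,6]:
  i=0: ✗ (fails at j=1)
  i=1: ✗ (fails at j=1)
  i=2: ✓ (all of [2,3])
  i=3: ✗ (fails at j=4)
  i=4: ✗ (fails at j=4)
  i=5: ✗ (fails at j=5)
  i=6: ✓ (all of [6,7])
Positions where it holds: {2, 6} → 2.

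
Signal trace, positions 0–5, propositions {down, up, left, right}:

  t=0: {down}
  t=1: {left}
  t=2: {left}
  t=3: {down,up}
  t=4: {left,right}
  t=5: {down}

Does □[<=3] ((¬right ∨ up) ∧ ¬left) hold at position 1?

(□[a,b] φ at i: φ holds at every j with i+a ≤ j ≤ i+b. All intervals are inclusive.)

Check ((¬right ∨ up) ∧ ¬left) at every j in [1,4]:
  j=1: false
  j=2: false
  j=3: true
  j=4: false
Fails at j=1 → formula fails.

False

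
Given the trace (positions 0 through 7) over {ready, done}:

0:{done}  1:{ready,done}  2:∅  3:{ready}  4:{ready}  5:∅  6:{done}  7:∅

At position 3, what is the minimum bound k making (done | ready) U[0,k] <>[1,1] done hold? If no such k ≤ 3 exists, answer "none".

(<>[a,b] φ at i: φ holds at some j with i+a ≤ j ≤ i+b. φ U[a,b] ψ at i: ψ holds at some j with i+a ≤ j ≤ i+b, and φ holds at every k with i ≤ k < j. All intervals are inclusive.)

2

Need earliest j ≥ 3 with <>[1,1] done, and (done | ready) at every k in [3,j-1].
  j=3: rhs fails.
  j=4: rhs fails.
  j=5: rhs holds; lhs holds on [3,4]. k = 2.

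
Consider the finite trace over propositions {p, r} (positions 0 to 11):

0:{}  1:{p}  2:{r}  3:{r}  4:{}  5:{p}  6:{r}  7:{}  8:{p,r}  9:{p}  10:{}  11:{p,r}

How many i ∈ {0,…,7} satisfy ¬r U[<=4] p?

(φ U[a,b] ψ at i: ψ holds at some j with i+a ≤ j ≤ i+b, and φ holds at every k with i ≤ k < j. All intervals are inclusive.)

5

Evaluate at each i in [0,7]:
  i=0: ✓ (rhs at j=1; lhs holds on [0,0])
  i=1: ✓ (rhs at j=1)
  i=2: ✗ (lhs fails at k=2 before rhs at j=5)
  i=3: ✗ (lhs fails at k=3 before rhs at j=5)
  i=4: ✓ (rhs at j=5; lhs holds on [4,4])
  i=5: ✓ (rhs at j=5)
  i=6: ✗ (lhs fails at k=6 before rhs at j=8)
  i=7: ✓ (rhs at j=8; lhs holds on [7,7])
Positions where it holds: {0, 1, 4, 5, 7} → 5.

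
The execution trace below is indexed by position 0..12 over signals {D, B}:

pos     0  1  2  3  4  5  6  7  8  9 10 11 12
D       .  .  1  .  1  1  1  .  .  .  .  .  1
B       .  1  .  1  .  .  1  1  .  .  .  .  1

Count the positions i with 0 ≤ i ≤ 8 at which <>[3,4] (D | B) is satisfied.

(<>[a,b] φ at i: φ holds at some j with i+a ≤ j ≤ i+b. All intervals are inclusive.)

6

Evaluate at each i in [0,8]:
  i=0: ✓ (witness j=3)
  i=1: ✓ (witness j=4)
  i=2: ✓ (witness j=5)
  i=3: ✓ (witness j=6)
  i=4: ✓ (witness j=7)
  i=5: ✗ (none in [8,9])
  i=6: ✗ (none in [9,10])
  i=7: ✗ (none in [10,11])
  i=8: ✓ (witness j=12)
Positions where it holds: {0, 1, 2, 3, 4, 8} → 6.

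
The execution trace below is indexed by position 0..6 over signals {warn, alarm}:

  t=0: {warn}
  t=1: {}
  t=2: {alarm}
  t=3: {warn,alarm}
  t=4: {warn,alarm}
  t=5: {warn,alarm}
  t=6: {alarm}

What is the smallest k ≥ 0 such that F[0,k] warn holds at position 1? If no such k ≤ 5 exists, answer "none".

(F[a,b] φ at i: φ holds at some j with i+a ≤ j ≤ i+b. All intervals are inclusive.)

Scan j = 1,2,… for warn:
  j=1: fails
  j=2: fails
  j=3: holds
First hit at j=3, so smallest k = 3-1 = 2.

2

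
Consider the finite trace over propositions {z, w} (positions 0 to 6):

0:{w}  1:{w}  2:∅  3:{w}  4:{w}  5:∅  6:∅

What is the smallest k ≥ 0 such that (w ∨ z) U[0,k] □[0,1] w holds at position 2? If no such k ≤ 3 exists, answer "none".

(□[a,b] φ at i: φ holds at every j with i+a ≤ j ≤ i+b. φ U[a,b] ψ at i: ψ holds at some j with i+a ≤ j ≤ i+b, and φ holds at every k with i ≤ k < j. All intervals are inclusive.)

none

Need earliest j ≥ 2 with □[0,1] w, and (w ∨ z) at every k in [2,j-1].
  j=2: rhs fails.
  j=3: rhs holds but lhs fails at k=2.
  j=4: rhs fails.
  j=5: rhs fails.
No witness within the range → none.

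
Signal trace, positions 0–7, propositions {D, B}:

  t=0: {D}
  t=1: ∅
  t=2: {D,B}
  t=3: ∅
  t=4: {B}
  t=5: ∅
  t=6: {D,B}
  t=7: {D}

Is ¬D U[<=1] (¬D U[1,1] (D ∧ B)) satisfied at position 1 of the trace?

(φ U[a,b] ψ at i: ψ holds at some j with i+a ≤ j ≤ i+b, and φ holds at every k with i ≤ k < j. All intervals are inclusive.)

True

Need some j in [1,2] with (¬D U[1,1] (D ∧ B)), and ¬D at every k in [1,j-1].
  j=1: (¬D U[1,1] (D ∧ B)) holds; no prefix to check → satisfied.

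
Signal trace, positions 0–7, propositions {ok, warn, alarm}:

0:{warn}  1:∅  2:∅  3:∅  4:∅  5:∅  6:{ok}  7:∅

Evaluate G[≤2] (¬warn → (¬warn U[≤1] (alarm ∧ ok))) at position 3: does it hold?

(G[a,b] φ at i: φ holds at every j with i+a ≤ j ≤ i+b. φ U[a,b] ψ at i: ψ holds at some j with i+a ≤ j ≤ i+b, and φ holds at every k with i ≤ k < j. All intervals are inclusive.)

Check (¬warn → (¬warn U[≤1] (alarm ∧ ok))) at every j in [3,5]:
  j=3: antecedent true; consequent fails → ✗
  j=4: antecedent true; consequent fails → ✗
  j=5: antecedent true; consequent fails → ✗
Fails at j=3 → formula fails.

No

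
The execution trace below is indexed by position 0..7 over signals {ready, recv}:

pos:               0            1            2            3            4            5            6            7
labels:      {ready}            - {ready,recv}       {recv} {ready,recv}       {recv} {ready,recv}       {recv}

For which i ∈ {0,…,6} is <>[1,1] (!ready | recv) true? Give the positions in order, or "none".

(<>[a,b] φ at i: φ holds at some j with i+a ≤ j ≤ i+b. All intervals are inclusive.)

0, 1, 2, 3, 4, 5, 6

Evaluate at each i in [0,6]:
  i=0: ✓ (witness j=1)
  i=1: ✓ (witness j=2)
  i=2: ✓ (witness j=3)
  i=3: ✓ (witness j=4)
  i=4: ✓ (witness j=5)
  i=5: ✓ (witness j=6)
  i=6: ✓ (witness j=7)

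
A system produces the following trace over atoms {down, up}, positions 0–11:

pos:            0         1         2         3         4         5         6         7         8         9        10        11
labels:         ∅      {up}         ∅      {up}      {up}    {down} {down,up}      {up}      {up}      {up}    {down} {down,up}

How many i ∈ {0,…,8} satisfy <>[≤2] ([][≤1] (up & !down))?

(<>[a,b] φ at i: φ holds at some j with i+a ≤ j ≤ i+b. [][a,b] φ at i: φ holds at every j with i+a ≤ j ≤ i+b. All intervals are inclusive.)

Evaluate at each i in [0,8]:
  i=0: ✗ (none in [0,2])
  i=1: ✓ (witness j=3)
  i=2: ✓ (witness j=3)
  i=3: ✓ (witness j=3)
  i=4: ✗ (none in [4,6])
  i=5: ✓ (witness j=7)
  i=6: ✓ (witness j=7)
  i=7: ✓ (witness j=7)
  i=8: ✓ (witness j=8)
Positions where it holds: {1, 2, 3, 5, 6, 7, 8} → 7.

7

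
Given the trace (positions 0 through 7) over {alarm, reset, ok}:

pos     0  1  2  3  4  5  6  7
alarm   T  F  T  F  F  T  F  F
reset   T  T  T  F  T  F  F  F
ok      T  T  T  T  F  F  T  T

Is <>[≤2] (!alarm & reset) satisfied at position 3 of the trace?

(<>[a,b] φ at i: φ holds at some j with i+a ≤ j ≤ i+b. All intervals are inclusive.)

Holds

Check (!alarm & reset) at each j in [3,5]:
  j=3: false
  j=4: true
  j=5: false
Found at j=4 → formula holds.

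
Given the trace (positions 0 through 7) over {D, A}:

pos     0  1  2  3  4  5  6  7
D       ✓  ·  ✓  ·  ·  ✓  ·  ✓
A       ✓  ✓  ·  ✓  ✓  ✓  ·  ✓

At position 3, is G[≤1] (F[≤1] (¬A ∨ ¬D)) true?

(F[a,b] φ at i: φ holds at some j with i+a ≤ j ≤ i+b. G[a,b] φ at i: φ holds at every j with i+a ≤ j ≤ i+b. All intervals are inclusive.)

Check F[≤1] (¬A ∨ ¬D) at every j in [3,4]:
  j=3: holds (witness at 3)
  j=4: holds (witness at 4)
All positions satisfy it → formula holds.

True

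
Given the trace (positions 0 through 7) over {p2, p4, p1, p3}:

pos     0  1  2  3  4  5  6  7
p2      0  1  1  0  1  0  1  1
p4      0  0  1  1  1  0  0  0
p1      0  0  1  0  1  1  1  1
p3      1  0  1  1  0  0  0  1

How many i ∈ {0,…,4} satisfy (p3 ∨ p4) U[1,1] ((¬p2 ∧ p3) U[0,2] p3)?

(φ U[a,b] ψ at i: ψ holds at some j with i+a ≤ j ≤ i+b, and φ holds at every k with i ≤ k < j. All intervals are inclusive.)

Evaluate at each i in [0,4]:
  i=0: ✗ (no rhs in [1,1])
  i=1: ✗ (lhs fails at k=1 before rhs at j=2)
  i=2: ✓ (rhs at j=3; lhs holds on [2,2])
  i=3: ✗ (no rhs in [4,4])
  i=4: ✗ (no rhs in [5,5])
Positions where it holds: {2} → 1.

1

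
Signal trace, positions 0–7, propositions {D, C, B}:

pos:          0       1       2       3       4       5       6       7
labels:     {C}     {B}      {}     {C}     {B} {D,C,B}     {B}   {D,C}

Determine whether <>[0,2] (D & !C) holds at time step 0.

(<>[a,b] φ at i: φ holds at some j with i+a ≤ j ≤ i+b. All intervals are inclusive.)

Check (D & !C) at each j in [0,2]:
  j=0: false
  j=1: false
  j=2: false
No position in the window satisfies it → formula fails.

No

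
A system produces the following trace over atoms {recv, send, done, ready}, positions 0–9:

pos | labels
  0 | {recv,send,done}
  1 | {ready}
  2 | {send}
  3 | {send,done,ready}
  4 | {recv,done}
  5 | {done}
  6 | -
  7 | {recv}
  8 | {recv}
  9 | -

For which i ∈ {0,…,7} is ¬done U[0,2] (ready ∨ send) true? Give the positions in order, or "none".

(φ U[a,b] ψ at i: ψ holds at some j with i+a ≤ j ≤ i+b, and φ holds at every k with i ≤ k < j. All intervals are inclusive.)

0, 1, 2, 3

Evaluate at each i in [0,7]:
  i=0: ✓ (rhs at j=0)
  i=1: ✓ (rhs at j=1)
  i=2: ✓ (rhs at j=2)
  i=3: ✓ (rhs at j=3)
  i=4: ✗ (no rhs in [4,6])
  i=5: ✗ (no rhs in [5,7])
  i=6: ✗ (no rhs in [6,8])
  i=7: ✗ (no rhs in [7,9])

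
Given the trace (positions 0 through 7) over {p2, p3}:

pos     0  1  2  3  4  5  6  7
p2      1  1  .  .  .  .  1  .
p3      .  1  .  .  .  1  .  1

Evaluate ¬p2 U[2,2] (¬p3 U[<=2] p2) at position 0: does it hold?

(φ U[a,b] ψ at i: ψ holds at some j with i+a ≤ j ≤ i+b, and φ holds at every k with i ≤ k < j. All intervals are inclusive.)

Need some j in [2,2] with (¬p3 U[<=2] p2), and ¬p2 at every k in [0,j-1].
  j=2: (¬p3 U[<=2] p2) — fails.
No j in the window works → until fails.

False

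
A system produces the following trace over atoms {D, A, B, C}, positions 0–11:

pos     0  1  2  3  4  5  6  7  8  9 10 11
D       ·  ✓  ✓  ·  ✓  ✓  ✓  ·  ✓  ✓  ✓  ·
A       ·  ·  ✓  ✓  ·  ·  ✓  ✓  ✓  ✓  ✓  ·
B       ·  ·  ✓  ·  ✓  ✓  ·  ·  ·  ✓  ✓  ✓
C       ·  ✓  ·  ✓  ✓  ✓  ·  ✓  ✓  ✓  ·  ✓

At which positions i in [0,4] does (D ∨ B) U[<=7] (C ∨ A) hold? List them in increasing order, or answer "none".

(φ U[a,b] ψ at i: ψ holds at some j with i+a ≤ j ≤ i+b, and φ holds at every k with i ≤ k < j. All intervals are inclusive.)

1, 2, 3, 4

Evaluate at each i in [0,4]:
  i=0: ✗ (lhs fails at k=0 before rhs at j=1)
  i=1: ✓ (rhs at j=1)
  i=2: ✓ (rhs at j=2)
  i=3: ✓ (rhs at j=3)
  i=4: ✓ (rhs at j=4)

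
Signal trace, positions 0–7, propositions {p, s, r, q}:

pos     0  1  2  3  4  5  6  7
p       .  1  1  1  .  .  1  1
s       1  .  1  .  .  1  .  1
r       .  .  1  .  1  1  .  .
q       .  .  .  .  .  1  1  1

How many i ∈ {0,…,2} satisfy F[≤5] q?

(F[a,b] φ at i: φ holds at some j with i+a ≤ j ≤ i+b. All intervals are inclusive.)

3

Evaluate at each i in [0,2]:
  i=0: ✓ (witness j=5)
  i=1: ✓ (witness j=5)
  i=2: ✓ (witness j=5)
Positions where it holds: {0, 1, 2} → 3.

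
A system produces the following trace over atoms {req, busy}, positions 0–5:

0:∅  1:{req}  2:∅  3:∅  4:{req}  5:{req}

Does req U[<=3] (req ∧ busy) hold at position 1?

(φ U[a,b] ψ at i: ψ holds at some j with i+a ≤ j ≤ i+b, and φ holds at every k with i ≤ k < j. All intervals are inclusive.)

False

Need some j in [1,4] with (req ∧ busy), and req at every k in [1,j-1].
  j=1: (req ∧ busy) false.
  j=2: (req ∧ busy) false.
  j=3: (req ∧ busy) false.
  j=4: (req ∧ busy) false.
No j in the window works → until fails.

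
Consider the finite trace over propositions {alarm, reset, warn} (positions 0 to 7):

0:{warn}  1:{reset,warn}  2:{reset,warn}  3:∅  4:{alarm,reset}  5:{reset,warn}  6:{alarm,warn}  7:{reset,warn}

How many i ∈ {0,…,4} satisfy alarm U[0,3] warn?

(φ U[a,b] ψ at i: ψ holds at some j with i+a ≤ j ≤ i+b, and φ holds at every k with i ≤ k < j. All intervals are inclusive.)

Evaluate at each i in [0,4]:
  i=0: ✓ (rhs at j=0)
  i=1: ✓ (rhs at j=1)
  i=2: ✓ (rhs at j=2)
  i=3: ✗ (lhs fails at k=3 before rhs at j=5)
  i=4: ✓ (rhs at j=5; lhs holds on [4,4])
Positions where it holds: {0, 1, 2, 4} → 4.

4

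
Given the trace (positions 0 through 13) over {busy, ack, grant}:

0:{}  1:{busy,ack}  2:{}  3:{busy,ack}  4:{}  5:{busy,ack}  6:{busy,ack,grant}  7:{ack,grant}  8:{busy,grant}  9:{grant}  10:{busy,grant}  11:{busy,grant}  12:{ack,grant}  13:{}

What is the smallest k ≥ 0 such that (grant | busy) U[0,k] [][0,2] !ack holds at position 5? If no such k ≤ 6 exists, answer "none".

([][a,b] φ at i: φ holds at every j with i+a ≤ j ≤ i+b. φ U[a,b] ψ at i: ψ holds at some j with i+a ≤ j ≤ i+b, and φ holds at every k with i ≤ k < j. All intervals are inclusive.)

3

Need earliest j ≥ 5 with [][0,2] !ack, and (grant | busy) at every k in [5,j-1].
  j=5: rhs fails.
  j=6: rhs fails.
  j=7: rhs fails.
  j=8: rhs holds; lhs holds on [5,7]. k = 3.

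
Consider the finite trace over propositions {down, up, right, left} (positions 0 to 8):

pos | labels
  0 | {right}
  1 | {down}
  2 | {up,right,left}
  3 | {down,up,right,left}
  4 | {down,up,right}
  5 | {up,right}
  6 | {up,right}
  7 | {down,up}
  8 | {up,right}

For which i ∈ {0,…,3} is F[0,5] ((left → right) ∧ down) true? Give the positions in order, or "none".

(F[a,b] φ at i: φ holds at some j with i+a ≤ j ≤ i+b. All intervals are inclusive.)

Evaluate at each i in [0,3]:
  i=0: ✓ (witness j=1)
  i=1: ✓ (witness j=1)
  i=2: ✓ (witness j=3)
  i=3: ✓ (witness j=3)

0, 1, 2, 3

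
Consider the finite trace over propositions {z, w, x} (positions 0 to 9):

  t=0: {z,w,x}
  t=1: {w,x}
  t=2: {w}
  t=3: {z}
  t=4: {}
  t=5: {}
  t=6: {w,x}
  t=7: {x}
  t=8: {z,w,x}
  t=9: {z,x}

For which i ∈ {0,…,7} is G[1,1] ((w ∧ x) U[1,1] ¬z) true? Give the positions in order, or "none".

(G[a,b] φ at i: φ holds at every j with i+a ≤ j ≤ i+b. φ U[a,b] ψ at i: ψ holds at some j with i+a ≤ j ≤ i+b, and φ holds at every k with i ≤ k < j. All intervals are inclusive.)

0, 5

Evaluate at each i in [0,7]:
  i=0: ✓ (all of [1,1])
  i=1: ✗ (fails at j=2)
  i=2: ✗ (fails at j=3)
  i=3: ✗ (fails at j=4)
  i=4: ✗ (fails at j=5)
  i=5: ✓ (all of [6,6])
  i=6: ✗ (fails at j=7)
  i=7: ✗ (fails at j=8)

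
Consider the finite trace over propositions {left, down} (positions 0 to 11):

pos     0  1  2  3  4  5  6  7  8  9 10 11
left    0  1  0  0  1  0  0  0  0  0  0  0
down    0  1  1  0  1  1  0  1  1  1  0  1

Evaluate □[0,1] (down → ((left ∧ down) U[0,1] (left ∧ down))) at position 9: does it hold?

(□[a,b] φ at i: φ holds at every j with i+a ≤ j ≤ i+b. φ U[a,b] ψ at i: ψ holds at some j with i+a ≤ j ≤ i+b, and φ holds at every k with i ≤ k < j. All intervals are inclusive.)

Check (down → ((left ∧ down) U[0,1] (left ∧ down))) at every j in [9,10]:
  j=9: antecedent true; consequent fails → ✗
  j=10: antecedent false → ✓
Fails at j=9 → formula fails.

No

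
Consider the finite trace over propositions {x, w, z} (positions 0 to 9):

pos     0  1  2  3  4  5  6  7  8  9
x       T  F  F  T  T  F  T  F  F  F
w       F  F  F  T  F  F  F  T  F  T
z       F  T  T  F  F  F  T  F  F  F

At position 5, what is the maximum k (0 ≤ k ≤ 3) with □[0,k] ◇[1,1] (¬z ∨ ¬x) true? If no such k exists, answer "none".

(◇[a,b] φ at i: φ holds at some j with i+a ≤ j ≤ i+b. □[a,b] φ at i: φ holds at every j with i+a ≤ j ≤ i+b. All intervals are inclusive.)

◇[1,1] (¬z ∨ ¬x) must hold from j=5 onward; find where it first fails.
  j=5: fails → no k works.

none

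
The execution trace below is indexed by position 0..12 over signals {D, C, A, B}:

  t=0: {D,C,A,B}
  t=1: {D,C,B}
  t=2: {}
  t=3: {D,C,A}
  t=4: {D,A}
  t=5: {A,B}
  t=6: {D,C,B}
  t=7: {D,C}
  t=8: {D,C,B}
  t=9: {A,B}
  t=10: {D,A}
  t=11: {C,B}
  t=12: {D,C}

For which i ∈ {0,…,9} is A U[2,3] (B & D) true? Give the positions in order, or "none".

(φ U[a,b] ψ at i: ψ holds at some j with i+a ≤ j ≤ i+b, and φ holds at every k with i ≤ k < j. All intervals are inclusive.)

Evaluate at each i in [0,9]:
  i=0: ✗ (no rhs in [2,3])
  i=1: ✗ (no rhs in [3,4])
  i=2: ✗ (no rhs in [4,5])
  i=3: ✓ (rhs at j=6; lhs holds on [3,5])
  i=4: ✓ (rhs at j=6; lhs holds on [4,5])
  i=5: ✗ (lhs fails at k=6 before rhs at j=8)
  i=6: ✗ (lhs fails at k=6 before rhs at j=8)
  i=7: ✗ (no rhs in [9,10])
  i=8: ✗ (no rhs in [10,11])
  i=9: ✗ (no rhs in [11,12])

3, 4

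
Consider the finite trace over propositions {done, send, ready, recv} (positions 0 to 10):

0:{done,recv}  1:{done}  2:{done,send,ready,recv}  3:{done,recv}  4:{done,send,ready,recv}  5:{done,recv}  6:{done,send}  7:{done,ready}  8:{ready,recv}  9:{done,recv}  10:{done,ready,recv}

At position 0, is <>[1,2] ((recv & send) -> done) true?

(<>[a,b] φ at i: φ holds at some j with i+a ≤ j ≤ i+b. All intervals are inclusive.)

Check ((recv & send) -> done) at each j in [1,2]:
  j=1: true
  j=2: true
Found at j=1 → formula holds.

True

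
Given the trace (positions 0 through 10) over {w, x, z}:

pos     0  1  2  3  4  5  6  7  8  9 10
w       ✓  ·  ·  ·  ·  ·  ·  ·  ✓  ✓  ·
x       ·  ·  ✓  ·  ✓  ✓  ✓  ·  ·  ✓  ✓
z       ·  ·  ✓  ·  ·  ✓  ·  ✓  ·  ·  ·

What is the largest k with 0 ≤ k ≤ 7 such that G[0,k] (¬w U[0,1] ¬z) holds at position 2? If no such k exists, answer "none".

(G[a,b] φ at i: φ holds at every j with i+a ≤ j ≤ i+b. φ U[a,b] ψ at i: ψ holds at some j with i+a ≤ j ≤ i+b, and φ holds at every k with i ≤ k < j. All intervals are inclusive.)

7

(¬w U[0,1] ¬z) must hold from j=2 onward; find where it first fails.
  j=2: holds
  j=3: holds
  j=4: holds
  j=5: holds
  j=6: holds
  j=7: holds
  j=8: holds
  j=9: holds
Holds through j=9; largest k = 7.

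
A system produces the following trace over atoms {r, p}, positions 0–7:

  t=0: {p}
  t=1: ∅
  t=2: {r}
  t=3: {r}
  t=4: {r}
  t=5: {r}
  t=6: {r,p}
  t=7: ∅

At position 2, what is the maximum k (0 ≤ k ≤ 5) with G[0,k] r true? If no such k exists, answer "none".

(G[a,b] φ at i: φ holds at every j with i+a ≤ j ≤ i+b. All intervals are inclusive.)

r must hold from j=2 onward; find where it first fails.
  j=2: holds
  j=3: holds
  j=4: holds
  j=5: holds
  j=6: holds
  j=7: fails
Holds on [2,6], so largest k = 4.

4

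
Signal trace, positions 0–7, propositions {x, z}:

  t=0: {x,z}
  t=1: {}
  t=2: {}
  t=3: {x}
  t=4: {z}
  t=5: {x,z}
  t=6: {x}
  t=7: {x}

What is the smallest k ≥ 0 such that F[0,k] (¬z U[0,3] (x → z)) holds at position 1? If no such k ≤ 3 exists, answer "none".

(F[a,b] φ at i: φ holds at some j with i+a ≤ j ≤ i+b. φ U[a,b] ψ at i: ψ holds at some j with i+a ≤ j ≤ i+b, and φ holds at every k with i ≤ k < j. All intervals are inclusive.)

0

Scan j = 1,2,… for (¬z U[0,3] (x → z)):
  j=1: holds
First hit at j=1, so smallest k = 1-1 = 0.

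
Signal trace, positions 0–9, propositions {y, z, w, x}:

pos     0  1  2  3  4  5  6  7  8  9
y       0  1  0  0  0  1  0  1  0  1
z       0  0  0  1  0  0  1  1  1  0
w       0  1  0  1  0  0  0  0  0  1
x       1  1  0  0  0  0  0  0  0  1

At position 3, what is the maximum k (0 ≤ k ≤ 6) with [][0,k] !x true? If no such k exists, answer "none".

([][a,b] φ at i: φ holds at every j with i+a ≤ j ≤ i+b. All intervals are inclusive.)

!x must hold from j=3 onward; find where it first fails.
  j=3: holds
  j=4: holds
  j=5: holds
  j=6: holds
  j=7: holds
  j=8: holds
  j=9: fails
Holds on [3,8], so largest k = 5.

5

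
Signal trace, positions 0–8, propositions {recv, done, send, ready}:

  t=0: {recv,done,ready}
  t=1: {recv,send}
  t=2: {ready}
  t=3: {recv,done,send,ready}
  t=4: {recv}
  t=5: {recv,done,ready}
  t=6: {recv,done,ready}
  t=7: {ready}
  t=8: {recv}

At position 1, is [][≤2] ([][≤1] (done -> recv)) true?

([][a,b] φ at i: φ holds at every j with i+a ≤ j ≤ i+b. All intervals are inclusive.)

Yes

Check [][≤1] (done -> recv) at every j in [1,3]:
  j=1: holds on [1,2]
  j=2: holds on [2,3]
  j=3: holds on [3,4]
All positions satisfy it → formula holds.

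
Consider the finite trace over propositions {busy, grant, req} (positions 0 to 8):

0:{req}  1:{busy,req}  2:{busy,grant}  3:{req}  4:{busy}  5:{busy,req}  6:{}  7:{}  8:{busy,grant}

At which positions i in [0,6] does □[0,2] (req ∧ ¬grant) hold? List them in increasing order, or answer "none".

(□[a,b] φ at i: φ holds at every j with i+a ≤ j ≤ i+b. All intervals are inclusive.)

none

Evaluate at each i in [0,6]:
  i=0: ✗ (fails at j=2)
  i=1: ✗ (fails at j=2)
  i=2: ✗ (fails at j=2)
  i=3: ✗ (fails at j=4)
  i=4: ✗ (fails at j=4)
  i=5: ✗ (fails at j=6)
  i=6: ✗ (fails at j=6)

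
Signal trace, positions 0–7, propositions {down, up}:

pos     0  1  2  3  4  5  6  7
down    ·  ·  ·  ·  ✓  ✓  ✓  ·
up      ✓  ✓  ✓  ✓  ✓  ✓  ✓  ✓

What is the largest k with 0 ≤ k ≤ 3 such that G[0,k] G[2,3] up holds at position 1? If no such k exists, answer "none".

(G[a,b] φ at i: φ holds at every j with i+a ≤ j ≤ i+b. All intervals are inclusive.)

G[2,3] up must hold from j=1 onward; find where it first fails.
  j=1: holds
  j=2: holds
  j=3: holds
  j=4: holds
Holds through j=4; largest k = 3.

3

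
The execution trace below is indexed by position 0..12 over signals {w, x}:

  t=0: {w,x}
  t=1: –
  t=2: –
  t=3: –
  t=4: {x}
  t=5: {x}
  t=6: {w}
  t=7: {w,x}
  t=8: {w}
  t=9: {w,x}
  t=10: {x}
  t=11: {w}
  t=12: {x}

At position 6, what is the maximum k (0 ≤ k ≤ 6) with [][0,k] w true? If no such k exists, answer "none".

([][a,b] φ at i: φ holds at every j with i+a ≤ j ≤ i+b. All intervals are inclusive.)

w must hold from j=6 onward; find where it first fails.
  j=6: holds
  j=7: holds
  j=8: holds
  j=9: holds
  j=10: fails
Holds on [6,9], so largest k = 3.

3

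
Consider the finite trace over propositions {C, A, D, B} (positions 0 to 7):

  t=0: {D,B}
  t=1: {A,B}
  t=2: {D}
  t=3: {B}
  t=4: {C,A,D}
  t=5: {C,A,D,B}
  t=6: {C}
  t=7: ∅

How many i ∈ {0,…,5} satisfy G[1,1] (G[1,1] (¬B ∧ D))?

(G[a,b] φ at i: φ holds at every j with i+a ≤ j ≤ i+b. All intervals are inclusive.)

2

Evaluate at each i in [0,5]:
  i=0: ✓ (all of [1,1])
  i=1: ✗ (fails at j=2)
  i=2: ✓ (all of [3,3])
  i=3: ✗ (fails at j=4)
  i=4: ✗ (fails at j=5)
  i=5: ✗ (fails at j=6)
Positions where it holds: {0, 2} → 2.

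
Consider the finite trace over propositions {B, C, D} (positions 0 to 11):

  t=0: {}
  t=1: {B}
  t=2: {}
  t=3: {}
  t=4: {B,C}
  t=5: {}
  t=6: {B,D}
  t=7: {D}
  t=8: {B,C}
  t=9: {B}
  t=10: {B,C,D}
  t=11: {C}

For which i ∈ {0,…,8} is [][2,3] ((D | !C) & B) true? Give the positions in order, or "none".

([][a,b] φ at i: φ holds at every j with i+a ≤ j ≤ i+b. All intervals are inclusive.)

7

Evaluate at each i in [0,8]:
  i=0: ✗ (fails at j=2)
  i=1: ✗ (fails at j=3)
  i=2: ✗ (fails at j=4)
  i=3: ✗ (fails at j=5)
  i=4: ✗ (fails at j=7)
  i=5: ✗ (fails at j=7)
  i=6: ✗ (fails at j=8)
  i=7: ✓ (all of [9,10])
  i=8: ✗ (fails at j=11)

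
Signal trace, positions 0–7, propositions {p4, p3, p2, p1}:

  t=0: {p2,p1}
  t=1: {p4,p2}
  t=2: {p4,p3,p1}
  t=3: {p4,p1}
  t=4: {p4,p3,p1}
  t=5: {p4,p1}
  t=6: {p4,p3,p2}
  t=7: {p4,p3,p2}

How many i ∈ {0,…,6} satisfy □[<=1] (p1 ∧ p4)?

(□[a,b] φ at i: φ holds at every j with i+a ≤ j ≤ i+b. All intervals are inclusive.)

Evaluate at each i in [0,6]:
  i=0: ✗ (fails at j=0)
  i=1: ✗ (fails at j=1)
  i=2: ✓ (all of [2,3])
  i=3: ✓ (all of [3,4])
  i=4: ✓ (all of [4,5])
  i=5: ✗ (fails at j=6)
  i=6: ✗ (fails at j=6)
Positions where it holds: {2, 3, 4} → 3.

3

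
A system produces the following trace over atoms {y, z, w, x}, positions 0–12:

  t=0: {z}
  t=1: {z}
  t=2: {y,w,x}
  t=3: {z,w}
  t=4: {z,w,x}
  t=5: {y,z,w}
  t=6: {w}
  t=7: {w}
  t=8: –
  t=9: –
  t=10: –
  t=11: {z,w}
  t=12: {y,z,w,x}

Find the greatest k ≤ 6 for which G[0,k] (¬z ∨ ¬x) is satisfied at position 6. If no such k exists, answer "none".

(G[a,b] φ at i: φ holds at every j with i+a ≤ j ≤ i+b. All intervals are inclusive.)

5

(¬z ∨ ¬x) must hold from j=6 onward; find where it first fails.
  j=6: holds
  j=7: holds
  j=8: holds
  j=9: holds
  j=10: holds
  j=11: holds
  j=12: fails
Holds on [6,11], so largest k = 5.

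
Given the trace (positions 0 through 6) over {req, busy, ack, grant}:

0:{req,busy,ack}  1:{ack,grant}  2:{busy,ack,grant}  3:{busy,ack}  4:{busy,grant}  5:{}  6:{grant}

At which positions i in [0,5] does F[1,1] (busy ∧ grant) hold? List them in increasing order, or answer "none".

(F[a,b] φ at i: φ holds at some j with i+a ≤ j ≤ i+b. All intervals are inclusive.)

1, 3

Evaluate at each i in [0,5]:
  i=0: ✗ (none in [1,1])
  i=1: ✓ (witness j=2)
  i=2: ✗ (none in [3,3])
  i=3: ✓ (witness j=4)
  i=4: ✗ (none in [5,5])
  i=5: ✗ (none in [6,6])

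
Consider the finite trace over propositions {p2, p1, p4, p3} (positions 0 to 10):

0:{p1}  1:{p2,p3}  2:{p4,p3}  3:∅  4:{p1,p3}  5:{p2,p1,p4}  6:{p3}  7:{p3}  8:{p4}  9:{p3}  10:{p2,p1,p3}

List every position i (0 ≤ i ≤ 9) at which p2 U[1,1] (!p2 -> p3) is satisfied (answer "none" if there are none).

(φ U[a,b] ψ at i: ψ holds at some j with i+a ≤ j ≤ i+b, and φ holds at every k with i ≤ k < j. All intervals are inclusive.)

1, 5

Evaluate at each i in [0,9]:
  i=0: ✗ (lhs fails at k=0 before rhs at j=1)
  i=1: ✓ (rhs at j=2; lhs holds on [1,1])
  i=2: ✗ (no rhs in [3,3])
  i=3: ✗ (lhs fails at k=3 before rhs at j=4)
  i=4: ✗ (lhs fails at k=4 before rhs at j=5)
  i=5: ✓ (rhs at j=6; lhs holds on [5,5])
  i=6: ✗ (lhs fails at k=6 before rhs at j=7)
  i=7: ✗ (no rhs in [8,8])
  i=8: ✗ (lhs fails at k=8 before rhs at j=9)
  i=9: ✗ (lhs fails at k=9 before rhs at j=10)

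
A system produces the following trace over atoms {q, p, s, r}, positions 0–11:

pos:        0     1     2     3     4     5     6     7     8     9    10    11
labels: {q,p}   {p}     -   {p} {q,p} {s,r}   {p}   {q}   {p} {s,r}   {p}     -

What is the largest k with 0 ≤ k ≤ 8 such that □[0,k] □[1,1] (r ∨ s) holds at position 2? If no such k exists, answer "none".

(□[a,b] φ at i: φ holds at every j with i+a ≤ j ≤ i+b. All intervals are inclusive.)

□[1,1] (r ∨ s) must hold from j=2 onward; find where it first fails.
  j=2: fails → no k works.

none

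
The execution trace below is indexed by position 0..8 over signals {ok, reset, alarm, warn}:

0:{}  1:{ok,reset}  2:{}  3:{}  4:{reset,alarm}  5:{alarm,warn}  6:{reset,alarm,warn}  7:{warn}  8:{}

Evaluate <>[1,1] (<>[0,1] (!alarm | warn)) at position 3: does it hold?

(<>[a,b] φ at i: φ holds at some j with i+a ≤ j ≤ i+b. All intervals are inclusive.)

Check <>[0,1] (!alarm | warn) at each j in [4,4]:
  j=4: holds (witness at 5)
Found at j=4 → formula holds.

True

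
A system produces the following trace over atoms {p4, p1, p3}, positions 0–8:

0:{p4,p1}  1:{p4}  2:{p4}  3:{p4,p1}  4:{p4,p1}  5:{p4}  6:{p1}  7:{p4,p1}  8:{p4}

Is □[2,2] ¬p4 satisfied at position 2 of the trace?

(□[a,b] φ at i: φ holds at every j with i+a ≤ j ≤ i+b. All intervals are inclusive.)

Does not hold

Check ¬p4 at every j in [4,4]:
  j=4: false
Fails at j=4 → formula fails.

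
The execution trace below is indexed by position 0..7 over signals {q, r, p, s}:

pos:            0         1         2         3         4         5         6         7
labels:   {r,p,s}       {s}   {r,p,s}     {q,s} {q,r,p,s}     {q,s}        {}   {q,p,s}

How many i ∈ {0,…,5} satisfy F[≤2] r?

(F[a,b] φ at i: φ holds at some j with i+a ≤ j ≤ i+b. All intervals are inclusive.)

5

Evaluate at each i in [0,5]:
  i=0: ✓ (witness j=0)
  i=1: ✓ (witness j=2)
  i=2: ✓ (witness j=2)
  i=3: ✓ (witness j=4)
  i=4: ✓ (witness j=4)
  i=5: ✗ (none in [5,7])
Positions where it holds: {0, 1, 2, 3, 4} → 5.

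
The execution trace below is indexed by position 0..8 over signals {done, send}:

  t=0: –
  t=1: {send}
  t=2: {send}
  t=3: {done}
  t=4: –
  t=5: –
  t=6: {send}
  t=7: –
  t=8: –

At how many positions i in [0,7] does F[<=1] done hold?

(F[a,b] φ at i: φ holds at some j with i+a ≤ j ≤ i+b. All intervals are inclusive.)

Evaluate at each i in [0,7]:
  i=0: ✗ (none in [0,1])
  i=1: ✗ (none in [1,2])
  i=2: ✓ (witness j=3)
  i=3: ✓ (witness j=3)
  i=4: ✗ (none in [4,5])
  i=5: ✗ (none in [5,6])
  i=6: ✗ (none in [6,7])
  i=7: ✗ (none in [7,8])
Positions where it holds: {2, 3} → 2.

2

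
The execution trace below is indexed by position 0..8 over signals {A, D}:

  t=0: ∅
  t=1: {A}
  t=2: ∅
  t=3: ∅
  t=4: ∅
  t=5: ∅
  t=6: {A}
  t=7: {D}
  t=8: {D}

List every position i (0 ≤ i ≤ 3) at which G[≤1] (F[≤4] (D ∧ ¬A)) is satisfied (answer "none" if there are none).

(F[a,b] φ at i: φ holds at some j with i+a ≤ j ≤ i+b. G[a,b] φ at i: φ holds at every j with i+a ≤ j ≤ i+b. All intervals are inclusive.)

Evaluate at each i in [0,3]:
  i=0: ✗ (fails at j=0)
  i=1: ✗ (fails at j=1)
  i=2: ✗ (fails at j=2)
  i=3: ✓ (all of [3,4])

3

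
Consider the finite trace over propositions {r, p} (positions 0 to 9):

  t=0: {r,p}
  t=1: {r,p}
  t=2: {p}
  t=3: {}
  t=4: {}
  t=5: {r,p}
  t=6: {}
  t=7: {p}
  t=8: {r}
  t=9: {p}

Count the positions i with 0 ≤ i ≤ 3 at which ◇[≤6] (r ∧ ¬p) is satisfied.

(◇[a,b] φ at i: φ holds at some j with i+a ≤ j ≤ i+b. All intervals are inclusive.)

Evaluate at each i in [0,3]:
  i=0: ✗ (none in [0,6])
  i=1: ✗ (none in [1,7])
  i=2: ✓ (witness j=8)
  i=3: ✓ (witness j=8)
Positions where it holds: {2, 3} → 2.

2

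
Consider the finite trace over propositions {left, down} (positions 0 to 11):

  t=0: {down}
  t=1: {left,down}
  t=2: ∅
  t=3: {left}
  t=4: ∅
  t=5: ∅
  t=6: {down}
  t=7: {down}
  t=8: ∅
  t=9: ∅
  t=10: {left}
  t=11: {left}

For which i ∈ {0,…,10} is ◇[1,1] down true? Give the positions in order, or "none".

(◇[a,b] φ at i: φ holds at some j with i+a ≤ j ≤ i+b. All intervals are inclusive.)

0, 5, 6

Evaluate at each i in [0,10]:
  i=0: ✓ (witness j=1)
  i=1: ✗ (none in [2,2])
  i=2: ✗ (none in [3,3])
  i=3: ✗ (none in [4,4])
  i=4: ✗ (none in [5,5])
  i=5: ✓ (witness j=6)
  i=6: ✓ (witness j=7)
  i=7: ✗ (none in [8,8])
  i=8: ✗ (none in [9,9])
  i=9: ✗ (none in [10,10])
  i=10: ✗ (none in [11,11])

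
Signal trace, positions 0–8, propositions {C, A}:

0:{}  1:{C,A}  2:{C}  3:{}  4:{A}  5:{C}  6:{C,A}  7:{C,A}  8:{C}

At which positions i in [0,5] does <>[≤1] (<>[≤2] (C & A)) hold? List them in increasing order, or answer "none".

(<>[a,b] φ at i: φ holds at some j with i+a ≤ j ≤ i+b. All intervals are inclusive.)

0, 1, 3, 4, 5

Evaluate at each i in [0,5]:
  i=0: ✓ (witness j=0)
  i=1: ✓ (witness j=1)
  i=2: ✗ (none in [2,3])
  i=3: ✓ (witness j=4)
  i=4: ✓ (witness j=4)
  i=5: ✓ (witness j=5)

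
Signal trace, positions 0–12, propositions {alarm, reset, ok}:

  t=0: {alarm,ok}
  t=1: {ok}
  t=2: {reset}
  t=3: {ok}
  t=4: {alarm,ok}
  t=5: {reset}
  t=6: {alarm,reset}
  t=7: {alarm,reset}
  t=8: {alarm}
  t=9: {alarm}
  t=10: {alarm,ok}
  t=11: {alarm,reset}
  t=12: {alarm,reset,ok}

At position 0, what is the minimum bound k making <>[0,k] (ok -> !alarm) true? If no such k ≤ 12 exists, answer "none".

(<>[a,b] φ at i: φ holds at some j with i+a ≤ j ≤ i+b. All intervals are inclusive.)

1

Scan j = 0,1,… for (ok -> !alarm):
  j=0: fails
  j=1: holds
First hit at j=1, so smallest k = 1-0 = 1.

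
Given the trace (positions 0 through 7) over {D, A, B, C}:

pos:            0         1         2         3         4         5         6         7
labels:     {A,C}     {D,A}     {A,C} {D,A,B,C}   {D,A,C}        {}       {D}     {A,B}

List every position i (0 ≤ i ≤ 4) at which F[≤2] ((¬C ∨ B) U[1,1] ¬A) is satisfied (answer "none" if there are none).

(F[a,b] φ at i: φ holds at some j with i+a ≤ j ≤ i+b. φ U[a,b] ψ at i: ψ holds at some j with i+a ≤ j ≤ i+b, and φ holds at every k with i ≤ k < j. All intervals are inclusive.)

Evaluate at each i in [0,4]:
  i=0: ✗ (none in [0,2])
  i=1: ✗ (none in [1,3])
  i=2: ✗ (none in [2,4])
  i=3: ✓ (witness j=5)
  i=4: ✓ (witness j=5)

3, 4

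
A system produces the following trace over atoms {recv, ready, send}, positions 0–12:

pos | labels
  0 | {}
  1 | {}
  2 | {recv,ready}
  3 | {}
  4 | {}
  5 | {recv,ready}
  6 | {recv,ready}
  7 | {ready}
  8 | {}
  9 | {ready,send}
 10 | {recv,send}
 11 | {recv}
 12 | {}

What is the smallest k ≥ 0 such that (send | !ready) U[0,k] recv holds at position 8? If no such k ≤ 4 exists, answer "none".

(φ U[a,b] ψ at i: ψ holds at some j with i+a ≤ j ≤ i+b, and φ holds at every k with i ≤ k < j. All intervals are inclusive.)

2

Need earliest j ≥ 8 with recv, and (send | !ready) at every k in [8,j-1].
  j=8: rhs fails.
  j=9: rhs fails.
  j=10: rhs holds; lhs holds on [8,9]. k = 2.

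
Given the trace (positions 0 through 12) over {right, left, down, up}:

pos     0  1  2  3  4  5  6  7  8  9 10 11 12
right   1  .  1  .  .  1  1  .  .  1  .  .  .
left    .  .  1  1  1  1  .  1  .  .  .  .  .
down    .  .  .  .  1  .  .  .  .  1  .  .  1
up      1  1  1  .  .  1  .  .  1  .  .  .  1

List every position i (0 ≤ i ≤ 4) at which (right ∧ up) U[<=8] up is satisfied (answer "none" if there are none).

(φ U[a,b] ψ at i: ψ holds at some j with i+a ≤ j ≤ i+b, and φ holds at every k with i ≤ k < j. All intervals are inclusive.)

Evaluate at each i in [0,4]:
  i=0: ✓ (rhs at j=0)
  i=1: ✓ (rhs at j=1)
  i=2: ✓ (rhs at j=2)
  i=3: ✗ (lhs fails at k=3 before rhs at j=5)
  i=4: ✗ (lhs fails at k=4 before rhs at j=5)

0, 1, 2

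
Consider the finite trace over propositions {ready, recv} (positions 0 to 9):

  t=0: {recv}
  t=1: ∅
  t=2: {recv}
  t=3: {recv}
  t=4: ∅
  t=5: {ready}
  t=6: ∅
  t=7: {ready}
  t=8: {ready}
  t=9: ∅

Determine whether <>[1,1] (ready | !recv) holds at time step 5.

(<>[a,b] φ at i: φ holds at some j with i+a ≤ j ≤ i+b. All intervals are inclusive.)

Check (ready | !recv) at each j in [6,6]:
  j=6: true
Found at j=6 → formula holds.

True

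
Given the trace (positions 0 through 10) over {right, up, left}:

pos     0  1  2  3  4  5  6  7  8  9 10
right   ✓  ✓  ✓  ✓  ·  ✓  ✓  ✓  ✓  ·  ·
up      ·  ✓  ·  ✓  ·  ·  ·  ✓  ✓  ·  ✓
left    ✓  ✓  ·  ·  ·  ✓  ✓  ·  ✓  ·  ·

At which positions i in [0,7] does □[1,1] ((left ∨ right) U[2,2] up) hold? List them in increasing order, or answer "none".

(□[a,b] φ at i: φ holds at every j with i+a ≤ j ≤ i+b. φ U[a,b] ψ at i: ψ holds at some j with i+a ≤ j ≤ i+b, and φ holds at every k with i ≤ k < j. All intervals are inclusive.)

Evaluate at each i in [0,7]:
  i=0: ✓ (all of [1,1])
  i=1: ✗ (fails at j=2)
  i=2: ✗ (fails at j=3)
  i=3: ✗ (fails at j=4)
  i=4: ✓ (all of [5,5])
  i=5: ✓ (all of [6,6])
  i=6: ✗ (fails at j=7)
  i=7: ✗ (fails at j=8)

0, 4, 5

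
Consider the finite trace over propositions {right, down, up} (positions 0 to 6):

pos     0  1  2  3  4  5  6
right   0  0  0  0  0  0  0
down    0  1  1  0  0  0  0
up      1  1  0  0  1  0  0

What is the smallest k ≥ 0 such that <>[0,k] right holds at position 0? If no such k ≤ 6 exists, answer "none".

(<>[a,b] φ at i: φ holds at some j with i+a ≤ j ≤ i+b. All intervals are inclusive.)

none

Scan j = 0,1,… for right:
  j=0: fails
  j=1: fails
  j=2: fails
  j=3: fails
  j=4: fails
  j=5: fails
  j=6: fails
No j in [0,6] satisfies it → none.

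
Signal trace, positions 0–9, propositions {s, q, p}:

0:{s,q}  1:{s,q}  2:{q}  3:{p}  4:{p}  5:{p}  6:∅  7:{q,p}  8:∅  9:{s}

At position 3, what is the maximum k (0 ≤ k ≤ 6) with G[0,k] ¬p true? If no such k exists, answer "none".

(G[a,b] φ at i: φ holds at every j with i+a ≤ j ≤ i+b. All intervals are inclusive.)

none

¬p must hold from j=3 onward; find where it first fails.
  j=3: fails → no k works.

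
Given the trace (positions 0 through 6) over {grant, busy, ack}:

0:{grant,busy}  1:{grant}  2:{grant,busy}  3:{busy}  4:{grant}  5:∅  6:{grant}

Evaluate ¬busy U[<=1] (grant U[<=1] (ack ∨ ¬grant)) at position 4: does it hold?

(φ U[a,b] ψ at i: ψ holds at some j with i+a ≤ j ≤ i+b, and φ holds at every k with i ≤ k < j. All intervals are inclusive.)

Need some j in [4,5] with (grant U[<=1] (ack ∨ ¬grant)), and ¬busy at every k in [4,j-1].
  j=4: (grant U[<=1] (ack ∨ ¬grant)) holds; no prefix to check → satisfied.

Holds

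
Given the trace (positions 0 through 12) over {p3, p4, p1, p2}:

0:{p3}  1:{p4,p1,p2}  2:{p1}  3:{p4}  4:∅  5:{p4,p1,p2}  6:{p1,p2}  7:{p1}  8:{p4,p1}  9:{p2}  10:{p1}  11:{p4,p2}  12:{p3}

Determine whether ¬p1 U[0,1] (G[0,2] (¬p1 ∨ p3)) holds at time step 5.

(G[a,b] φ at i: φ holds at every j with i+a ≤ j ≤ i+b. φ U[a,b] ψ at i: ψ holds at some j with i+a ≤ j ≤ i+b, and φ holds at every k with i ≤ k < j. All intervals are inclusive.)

Need some j in [5,6] with G[0,2] (¬p1 ∨ p3), and ¬p1 at every k in [5,j-1].
  j=5: G[0,2] (¬p1 ∨ p3) — fails at 5.
  j=6: G[0,2] (¬p1 ∨ p3) — fails at 6.
No j in the window works → until fails.

No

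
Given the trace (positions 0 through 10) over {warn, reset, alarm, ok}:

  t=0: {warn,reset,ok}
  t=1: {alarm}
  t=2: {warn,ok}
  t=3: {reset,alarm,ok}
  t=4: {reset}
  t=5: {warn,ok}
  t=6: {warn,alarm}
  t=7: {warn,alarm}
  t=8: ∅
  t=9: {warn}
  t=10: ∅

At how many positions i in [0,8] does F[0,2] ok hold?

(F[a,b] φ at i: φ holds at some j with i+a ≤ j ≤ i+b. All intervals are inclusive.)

Evaluate at each i in [0,8]:
  i=0: ✓ (witness j=0)
  i=1: ✓ (witness j=2)
  i=2: ✓ (witness j=2)
  i=3: ✓ (witness j=3)
  i=4: ✓ (witness j=5)
  i=5: ✓ (witness j=5)
  i=6: ✗ (none in [6,8])
  i=7: ✗ (none in [7,9])
  i=8: ✗ (none in [8,10])
Positions where it holds: {0, 1, 2, 3, 4, 5} → 6.

6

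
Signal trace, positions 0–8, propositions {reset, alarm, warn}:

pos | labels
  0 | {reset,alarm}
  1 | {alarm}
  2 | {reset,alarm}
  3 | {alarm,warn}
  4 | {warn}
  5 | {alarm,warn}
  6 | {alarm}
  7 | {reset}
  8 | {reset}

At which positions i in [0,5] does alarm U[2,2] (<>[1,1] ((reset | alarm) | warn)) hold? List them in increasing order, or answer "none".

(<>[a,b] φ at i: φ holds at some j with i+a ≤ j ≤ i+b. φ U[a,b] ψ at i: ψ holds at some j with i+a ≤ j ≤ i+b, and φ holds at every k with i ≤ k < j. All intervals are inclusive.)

0, 1, 2, 5

Evaluate at each i in [0,5]:
  i=0: ✓ (rhs at j=2; lhs holds on [0,1])
  i=1: ✓ (rhs at j=3; lhs holds on [1,2])
  i=2: ✓ (rhs at j=4; lhs holds on [2,3])
  i=3: ✗ (lhs fails at k=4 before rhs at j=5)
  i=4: ✗ (lhs fails at k=4 before rhs at j=6)
  i=5: ✓ (rhs at j=7; lhs holds on [5,6])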